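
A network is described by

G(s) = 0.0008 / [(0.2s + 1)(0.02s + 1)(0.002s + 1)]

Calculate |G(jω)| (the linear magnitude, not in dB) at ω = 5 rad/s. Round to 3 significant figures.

0.000563

At ω = 5 rad/s:
pole (1 + j5·0.2) = 1 + j1 → |·| ≈ 1.4142, ∠ ≈ 45.00°
pole (1 + j5·0.02) = 1 + j0.1 → |·| ≈ 1.005, ∠ ≈ 5.71°
pole (1 + j5·0.002) = 1 + j0.01 → |·| ≈ 1, ∠ ≈ 0.57°
|G| = 0.0008 · 1 / (1.4142 · 1.005 · 1) ≈ 0.00056288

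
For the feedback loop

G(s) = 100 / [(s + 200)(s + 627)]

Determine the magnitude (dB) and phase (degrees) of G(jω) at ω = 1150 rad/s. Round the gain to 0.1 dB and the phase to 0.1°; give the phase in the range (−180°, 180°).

-83.7 dB, -141.5°

At s = jω = j1150:
pole (s+200): 200 + j1150 → |·| = √(200²+1150²) = √1362500 ≈ 1167.3, ∠ = arctan(1150/200) ≈ 80.13°
pole (s+627): 627 + j1150 → |·| = √(627²+1150²) = √1715629 ≈ 1309.8, ∠ = arctan(1150/627) ≈ 61.40°
|G| = 100 / 1.5289e+06 ≈ 6.5407e-05
Gain = 20 log₁₀(6.5407e-05) ≈ -83.69 dB
∠G = 0.00° − 141.53° = -141.53°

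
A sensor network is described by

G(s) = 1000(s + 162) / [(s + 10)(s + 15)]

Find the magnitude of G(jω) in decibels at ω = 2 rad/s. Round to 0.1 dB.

At s = jω = j2:
zero (s+162): 162 + j2 → |·| = √(162²+2²) = √26248 ≈ 162.01, ∠ = arctan(2/162) ≈ 0.71°
pole (s+10): 10 + j2 → |·| = √(10²+2²) = √104 ≈ 10.198, ∠ = arctan(2/10) ≈ 11.31°
pole (s+15): 15 + j2 → |·| = √(15²+2²) = √229 ≈ 15.133, ∠ = arctan(2/15) ≈ 7.59°
|G| = 1000 · 162.01 / 154.33 ≈ 1049.8
Gain = 20 log₁₀(1049.8) ≈ 60.42 dB

60.4 dB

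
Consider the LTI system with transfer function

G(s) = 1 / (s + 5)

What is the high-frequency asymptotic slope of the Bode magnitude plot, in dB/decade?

Each pole contributes −20 dB/decade at high frequency; each zero contributes +20 dB/decade.
Net: 0 zero(s) − 1 pole(s) → -20 dB/decade.

-20 dB/decade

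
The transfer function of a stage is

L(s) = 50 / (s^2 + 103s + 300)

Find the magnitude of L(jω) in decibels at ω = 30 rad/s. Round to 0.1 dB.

-36.0 dB

Substitute s = j30:
Numerator: 50 = 50 + j0
Denominator: (j30)^2 + 103(j30) + 300 = -600 + j3090
|N| = √(50² + 0²) ≈ 50, ∠N ≈ 0.00°
|D| = √(600² + 3090²) ≈ 3147.7, ∠D ≈ 100.99°
|L| = 50 / 3147.7 ≈ 0.015885
Gain = 20 log₁₀(0.015885) ≈ -35.98 dB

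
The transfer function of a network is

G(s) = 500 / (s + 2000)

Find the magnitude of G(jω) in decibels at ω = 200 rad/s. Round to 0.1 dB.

At s = jω = j200:
pole (s+2000): 2000 + j200 → |·| = √(2000²+200²) = √4040000 ≈ 2010, ∠ = arctan(200/2000) ≈ 5.71°
|G| = 500 / 2010 ≈ 0.24876
Gain = 20 log₁₀(0.24876) ≈ -12.08 dB

-12.1 dB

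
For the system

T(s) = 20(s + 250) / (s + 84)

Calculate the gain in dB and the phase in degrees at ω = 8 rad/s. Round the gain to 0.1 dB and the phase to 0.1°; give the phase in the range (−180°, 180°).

At s = jω = j8:
zero (s+250): 250 + j8 → |·| = √(250²+8²) = √62564 ≈ 250.13, ∠ = arctan(8/250) ≈ 1.83°
pole (s+84): 84 + j8 → |·| = √(84²+8²) = √7120 ≈ 84.38, ∠ = arctan(8/84) ≈ 5.44°
|T| = 20 · 250.13 / 84.38 ≈ 59.287
Gain = 20 log₁₀(59.287) ≈ 35.46 dB
∠T = 1.83° − 5.44° = -3.61°

35.5 dB, -3.6°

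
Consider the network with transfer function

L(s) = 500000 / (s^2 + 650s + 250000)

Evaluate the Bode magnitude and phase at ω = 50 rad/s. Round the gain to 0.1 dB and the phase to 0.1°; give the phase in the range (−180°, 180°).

At s = jω = j50:
quadratic: (j50)² + 650·j50 + 250000 = 247500 + j32500 → |·| ≈ 2.4962e+05, ∠ ≈ 7.48°
|L| = 500000 / 2.4962e+05 ≈ 2.003
Gain = 20 log₁₀(2.003) ≈ 6.03 dB
∠L = 0.00° − 7.48° = -7.48°

6.0 dB, -7.5°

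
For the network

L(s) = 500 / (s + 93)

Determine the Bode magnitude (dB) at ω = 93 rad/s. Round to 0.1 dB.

11.6 dB

At s = jω = j93:
pole (s+93): 93 + j93 → |·| = √(93²+93²) = √17298 ≈ 131.52, ∠ = arctan(93/93) ≈ 45.00°
|L| = 500 / 131.52 ≈ 3.8017
Gain = 20 log₁₀(3.8017) ≈ 11.60 dB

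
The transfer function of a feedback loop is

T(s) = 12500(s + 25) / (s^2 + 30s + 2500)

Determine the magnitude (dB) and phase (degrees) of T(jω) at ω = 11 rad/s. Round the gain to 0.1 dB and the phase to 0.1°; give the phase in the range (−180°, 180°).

At s = jω = j11:
zero (s+25): 25 + j11 → |·| = √(25²+11²) = √746 ≈ 27.313, ∠ = arctan(11/25) ≈ 23.75°
quadratic: (j11)² + 30·j11 + 2500 = 2379 + j330 → |·| ≈ 2401.8, ∠ ≈ 7.90°
|T| = 12500 · 27.313 / 2401.8 ≈ 142.15
Gain = 20 log₁₀(142.15) ≈ 43.05 dB
∠T = 23.75° − 7.90° = 15.85°

43.1 dB, 15.9°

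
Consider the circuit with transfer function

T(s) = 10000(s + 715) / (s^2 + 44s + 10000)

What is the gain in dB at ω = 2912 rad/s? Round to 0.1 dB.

At s = jω = j2912:
zero (s+715): 715 + j2912 → |·| = √(715²+2912²) = √8990969 ≈ 2998.5, ∠ = arctan(2912/715) ≈ 76.20°
quadratic: (j2912)² + 44·j2912 + 10000 = -8469744 + j128128 → |·| ≈ 8.4707e+06, ∠ ≈ 179.13°
|T| = 10000 · 2998.5 / 8.4707e+06 ≈ 3.5398
Gain = 20 log₁₀(3.5398) ≈ 10.98 dB

11.0 dB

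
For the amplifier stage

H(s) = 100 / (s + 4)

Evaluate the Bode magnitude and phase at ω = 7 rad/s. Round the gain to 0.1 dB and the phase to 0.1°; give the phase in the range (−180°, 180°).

Substitute s = j7:
Numerator: 100 = 100 + j0
Denominator: (j7) + 4 = 4 + j7
|N| = √(100² + 0²) ≈ 100, ∠N ≈ 0.00°
|D| = √(4² + 7²) ≈ 8.0623, ∠D ≈ 60.26°
|H| = 100 / 8.0623 ≈ 12.403
Gain = 20 log₁₀(12.403) ≈ 21.87 dB
∠H = 0.00° − 60.26° = -60.26°

21.9 dB, -60.3°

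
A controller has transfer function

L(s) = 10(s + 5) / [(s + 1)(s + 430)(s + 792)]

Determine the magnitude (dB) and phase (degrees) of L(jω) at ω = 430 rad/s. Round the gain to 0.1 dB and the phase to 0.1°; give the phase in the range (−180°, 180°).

At s = jω = j430:
zero (s+5): 5 + j430 → |·| = √(5²+430²) = √184925 ≈ 430.03, ∠ = arctan(430/5) ≈ 89.33°
pole (s+1): 1 + j430 → |·| = √(1²+430²) = √184901 ≈ 430, ∠ = arctan(430/1) ≈ 89.87°
pole (s+430): 430 + j430 → |·| = √(430²+430²) = √369800 ≈ 608.11, ∠ = arctan(430/430) ≈ 45.00°
pole (s+792): 792 + j430 → |·| = √(792²+430²) = √812164 ≈ 901.2, ∠ = arctan(430/792) ≈ 28.50°
|L| = 10 · 430.03 / 2.3565e+08 ≈ 1.8249e-05
Gain = 20 log₁₀(1.8249e-05) ≈ -94.78 dB
∠L = 89.33° − 163.37° = -74.04°

-94.8 dB, -74.0°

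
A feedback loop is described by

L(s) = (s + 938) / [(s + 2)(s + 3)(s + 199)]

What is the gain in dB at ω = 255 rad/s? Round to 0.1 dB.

At s = jω = j255:
zero (s+938): 938 + j255 → |·| = √(938²+255²) = √944869 ≈ 972.04, ∠ = arctan(255/938) ≈ 15.21°
pole (s+2): 2 + j255 → |·| = √(2²+255²) = √65029 ≈ 255.01, ∠ = arctan(255/2) ≈ 89.55°
pole (s+3): 3 + j255 → |·| = √(3²+255²) = √65034 ≈ 255.02, ∠ = arctan(255/3) ≈ 89.33°
pole (s+199): 199 + j255 → |·| = √(199²+255²) = √104626 ≈ 323.46, ∠ = arctan(255/199) ≈ 52.03°
|L| = 1 · 972.04 / 2.1035e+07 ≈ 4.6211e-05
Gain = 20 log₁₀(4.6211e-05) ≈ -86.71 dB

-86.7 dB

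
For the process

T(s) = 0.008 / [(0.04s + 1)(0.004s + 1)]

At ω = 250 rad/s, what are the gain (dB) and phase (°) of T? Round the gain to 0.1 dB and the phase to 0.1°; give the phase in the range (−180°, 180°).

-65.0 dB, -129.3°

At ω = 250 rad/s:
pole (1 + j250·0.04) = 1 + j10 → |·| ≈ 10.05, ∠ ≈ 84.29°
pole (1 + j250·0.004) = 1 + j1 → |·| ≈ 1.4142, ∠ ≈ 45.00°
|T| = 0.008 · 1 / (10.05 · 1.4142) ≈ 0.00056288
Gain = 20 log₁₀(0.00056288) ≈ -64.99 dB
∠T = (0°) − (84.29° + 45.00°) = -129.29°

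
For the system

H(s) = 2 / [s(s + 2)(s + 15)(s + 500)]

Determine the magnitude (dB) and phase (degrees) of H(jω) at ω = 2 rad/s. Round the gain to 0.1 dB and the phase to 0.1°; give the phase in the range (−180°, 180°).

At s = jω = j2:
pole (s+2): 2 + j2 → |·| = √(2²+2²) = √8 ≈ 2.8284, ∠ = arctan(2/2) ≈ 45.00°
pole (s+15): 15 + j2 → |·| = √(15²+2²) = √229 ≈ 15.133, ∠ = arctan(2/15) ≈ 7.59°
pole (s+500): 500 + j2 → |·| = √(500²+2²) = √250004 ≈ 500, ∠ = arctan(2/500) ≈ 0.23°
pole at origin: |s| = 2, ∠ = 90.00° (in denominator)
|H| = 2 / 42802 ≈ 4.6727e-05
Gain = 20 log₁₀(4.6727e-05) ≈ -86.61 dB
∠H = 0.00° − 142.82° = -142.82°

-86.6 dB, -142.8°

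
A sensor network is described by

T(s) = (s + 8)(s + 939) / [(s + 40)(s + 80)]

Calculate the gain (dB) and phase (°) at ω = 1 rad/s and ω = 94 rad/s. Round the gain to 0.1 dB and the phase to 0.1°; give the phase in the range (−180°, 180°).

At s = jω = j1:
zero (s+8): 8 + j1 → |·| = √(8²+1²) = √65 ≈ 8.0623, ∠ = arctan(1/8) ≈ 7.13°
zero (s+939): 939 + j1 → |·| = √(939²+1²) = √881722 ≈ 939, ∠ = arctan(1/939) ≈ 0.06°
pole (s+40): 40 + j1 → |·| = √(40²+1²) = √1601 ≈ 40.012, ∠ = arctan(1/40) ≈ 1.43°
pole (s+80): 80 + j1 → |·| = √(80²+1²) = √6401 ≈ 80.006, ∠ = arctan(1/80) ≈ 0.72°
|T| = 1 · 7570.5 / 3201.2 ≈ 2.3649
Gain = 20 log₁₀(2.3649) ≈ 7.48 dB
∠T = 7.19° − 2.15° = 5.04°

At s = jω = j94:
zero (s+8): 8 + j94 → |·| = √(8²+94²) = √8900 ≈ 94.34, ∠ = arctan(94/8) ≈ 85.14°
zero (s+939): 939 + j94 → |·| = √(939²+94²) = √890557 ≈ 943.69, ∠ = arctan(94/939) ≈ 5.72°
pole (s+40): 40 + j94 → |·| = √(40²+94²) = √10436 ≈ 102.16, ∠ = arctan(94/40) ≈ 66.95°
pole (s+80): 80 + j94 → |·| = √(80²+94²) = √15236 ≈ 123.43, ∠ = arctan(94/80) ≈ 49.60°
|T| = 1 · 89028 / 12610 ≈ 7.0601
Gain = 20 log₁₀(7.0601) ≈ 16.98 dB
∠T = 90.86° − 116.55° = -25.69°

ω = 1: 7.5 dB, 5.0°; ω = 94: 17.0 dB, -25.7°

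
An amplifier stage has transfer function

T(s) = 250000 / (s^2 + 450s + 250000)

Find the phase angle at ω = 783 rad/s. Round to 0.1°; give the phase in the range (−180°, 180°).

-135.9°

At s = jω = j783:
quadratic: (j783)² + 450·j783 + 250000 = -363089 + j352350 → |·| ≈ 5.0595e+05, ∠ ≈ 135.86°
∠T = 0.00° − 135.86° = -135.86°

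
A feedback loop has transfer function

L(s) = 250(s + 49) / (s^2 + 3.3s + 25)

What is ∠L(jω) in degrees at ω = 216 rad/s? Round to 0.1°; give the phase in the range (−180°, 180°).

-101.9°

At s = jω = j216:
zero (s+49): 49 + j216 → |·| = √(49²+216²) = √49057 ≈ 221.49, ∠ = arctan(216/49) ≈ 77.22°
quadratic: (j216)² + 3.3·j216 + 25 = -46631 + j712.8 → |·| ≈ 46636, ∠ ≈ 179.12°
∠L = 77.22° − 179.12° = -101.90°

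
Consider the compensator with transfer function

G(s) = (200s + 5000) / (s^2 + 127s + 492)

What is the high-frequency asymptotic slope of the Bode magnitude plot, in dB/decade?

Each pole contributes −20 dB/decade at high frequency; each zero contributes +20 dB/decade.
Net: 1 zero(s) − 2 pole(s) → -20 dB/decade.

-20 dB/decade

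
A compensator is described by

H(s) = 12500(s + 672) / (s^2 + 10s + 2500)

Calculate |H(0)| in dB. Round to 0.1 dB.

70.5 dB

H(0) = 12500·672 / 2500 = 3360
20 log₁₀(3360) ≈ 70.53 dB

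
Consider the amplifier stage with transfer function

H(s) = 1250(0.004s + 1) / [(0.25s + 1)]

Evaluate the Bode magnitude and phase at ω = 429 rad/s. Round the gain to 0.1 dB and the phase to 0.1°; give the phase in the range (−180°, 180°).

At ω = 429 rad/s:
zero (1 + j429·0.004) = 1 + j1.716 → |·| ≈ 1.9861, ∠ ≈ 59.77°
pole (1 + j429·0.25) = 1 + j107.25 → |·| ≈ 107.25, ∠ ≈ 89.47°
|H| = 1250 · 1.9861 / (107.25) ≈ 23.148
Gain = 20 log₁₀(23.148) ≈ 27.29 dB
∠H = (59.77°) − (89.47°) = -29.70°

27.3 dB, -29.7°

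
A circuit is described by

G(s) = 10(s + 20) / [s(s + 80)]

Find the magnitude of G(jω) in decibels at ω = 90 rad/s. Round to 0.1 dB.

-21.4 dB

At s = jω = j90:
zero (s+20): 20 + j90 → |·| = √(20²+90²) = √8500 ≈ 92.195, ∠ = arctan(90/20) ≈ 77.47°
pole (s+80): 80 + j90 → |·| = √(80²+90²) = √14500 ≈ 120.42, ∠ = arctan(90/80) ≈ 48.37°
pole at origin: |s| = 90, ∠ = 90.00° (in denominator)
|G| = 10 · 92.195 / 10838 ≈ 0.085066
Gain = 20 log₁₀(0.085066) ≈ -21.40 dB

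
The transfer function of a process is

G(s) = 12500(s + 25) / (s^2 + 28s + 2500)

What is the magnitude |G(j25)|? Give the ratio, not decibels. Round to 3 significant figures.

221

At s = jω = j25:
zero (s+25): 25 + j25 → |·| = √(25²+25²) = √1250 ≈ 35.355, ∠ = arctan(25/25) ≈ 45.00°
quadratic: (j25)² + 28·j25 + 2500 = 1875 + j700 → |·| ≈ 2001.4, ∠ ≈ 20.47°
|G| = 12500 · 35.355 / 2001.4 ≈ 220.81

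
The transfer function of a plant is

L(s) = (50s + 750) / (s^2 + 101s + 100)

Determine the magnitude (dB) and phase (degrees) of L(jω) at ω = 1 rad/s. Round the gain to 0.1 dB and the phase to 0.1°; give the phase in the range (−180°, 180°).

Substitute s = j1:
Numerator: 50(j1) + 750 = 750 + j50
Denominator: (j1)^2 + 101(j1) + 100 = 99 + j101
|N| = √(750² + 50²) ≈ 751.66, ∠N ≈ 3.81°
|D| = √(99² + 101²) ≈ 141.43, ∠D ≈ 45.57°
|L| = 751.66 / 141.43 ≈ 5.3147
Gain = 20 log₁₀(5.3147) ≈ 14.51 dB
∠L = 3.81° − 45.57° = -41.76°

14.5 dB, -41.8°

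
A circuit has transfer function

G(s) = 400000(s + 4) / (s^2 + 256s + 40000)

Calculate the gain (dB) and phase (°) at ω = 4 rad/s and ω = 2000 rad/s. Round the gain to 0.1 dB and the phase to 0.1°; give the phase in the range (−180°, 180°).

ω = 4: 35.1 dB, 43.5°; ω = 2000: 46.0 dB, -82.7°

At s = jω = j4:
zero (s+4): 4 + j4 → |·| = √(4²+4²) = √32 ≈ 5.6569, ∠ = arctan(4/4) ≈ 45.00°
quadratic: (j4)² + 256·j4 + 40000 = 39984 + j1024 → |·| ≈ 39997, ∠ ≈ 1.47°
|G| = 400000 · 5.6569 / 39997 ≈ 56.573
Gain = 20 log₁₀(56.573) ≈ 35.05 dB
∠G = 45.00° − 1.47° = 43.53°

At s = jω = j2000:
zero (s+4): 4 + j2000 → |·| = √(4²+2000²) = √4000016 ≈ 2000, ∠ = arctan(2000/4) ≈ 89.89°
quadratic: (j2000)² + 256·j2000 + 40000 = -3960000 + j512000 → |·| ≈ 3.993e+06, ∠ ≈ 172.63°
|G| = 400000 · 2000 / 3.993e+06 ≈ 200.35
Gain = 20 log₁₀(200.35) ≈ 46.04 dB
∠G = 89.89° − 172.63° = -82.74°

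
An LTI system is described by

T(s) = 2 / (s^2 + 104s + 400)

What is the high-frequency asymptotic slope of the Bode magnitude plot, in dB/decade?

-40 dB/decade

Each pole contributes −20 dB/decade at high frequency; each zero contributes +20 dB/decade.
Net: 0 zero(s) − 2 pole(s) → -40 dB/decade.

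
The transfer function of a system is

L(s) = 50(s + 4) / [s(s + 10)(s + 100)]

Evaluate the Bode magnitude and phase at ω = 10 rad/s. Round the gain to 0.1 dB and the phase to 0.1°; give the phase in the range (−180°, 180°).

At s = jω = j10:
zero (s+4): 4 + j10 → |·| = √(4²+10²) = √116 ≈ 10.77, ∠ = arctan(10/4) ≈ 68.20°
pole (s+10): 10 + j10 → |·| = √(10²+10²) = √200 ≈ 14.142, ∠ = arctan(10/10) ≈ 45.00°
pole (s+100): 100 + j10 → |·| = √(100²+10²) = √10100 ≈ 100.5, ∠ = arctan(10/100) ≈ 5.71°
pole at origin: |s| = 10, ∠ = 90.00° (in denominator)
|L| = 50 · 10.77 / 14213 ≈ 0.037888
Gain = 20 log₁₀(0.037888) ≈ -28.43 dB
∠L = 68.20° − 140.71° = -72.51°

-28.4 dB, -72.5°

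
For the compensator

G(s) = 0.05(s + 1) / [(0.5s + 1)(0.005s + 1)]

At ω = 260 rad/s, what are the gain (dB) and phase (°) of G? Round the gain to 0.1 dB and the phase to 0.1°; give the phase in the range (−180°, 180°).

At ω = 260 rad/s:
zero (1 + j260·1) = 1 + j260 → |·| ≈ 260, ∠ ≈ 89.78°
pole (1 + j260·0.5) = 1 + j130 → |·| ≈ 130, ∠ ≈ 89.56°
pole (1 + j260·0.005) = 1 + j1.3 → |·| ≈ 1.6401, ∠ ≈ 52.43°
|G| = 0.05 · 260 / (130 · 1.6401) ≈ 0.060972
Gain = 20 log₁₀(0.060972) ≈ -24.30 dB
∠G = (89.78°) − (89.56° + 52.43°) = -52.21°

-24.3 dB, -52.2°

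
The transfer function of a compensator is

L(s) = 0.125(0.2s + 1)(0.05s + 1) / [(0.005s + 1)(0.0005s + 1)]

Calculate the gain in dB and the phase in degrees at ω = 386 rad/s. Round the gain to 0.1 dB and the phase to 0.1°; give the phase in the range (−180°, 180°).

38.5 dB, 102.8°

At ω = 386 rad/s:
zero (1 + j386·0.2) = 1 + j77.2 → |·| ≈ 77.206, ∠ ≈ 89.26°
zero (1 + j386·0.05) = 1 + j19.3 → |·| ≈ 19.326, ∠ ≈ 87.03°
pole (1 + j386·0.005) = 1 + j1.93 → |·| ≈ 2.1737, ∠ ≈ 62.61°
pole (1 + j386·0.0005) = 1 + j0.193 → |·| ≈ 1.0185, ∠ ≈ 10.92°
|L| = 0.125 · 77.206 · 19.326 / (2.1737 · 1.0185) ≈ 84.245
Gain = 20 log₁₀(84.245) ≈ 38.51 dB
∠L = (89.26° + 87.03°) − (62.61° + 10.92°) = 102.76°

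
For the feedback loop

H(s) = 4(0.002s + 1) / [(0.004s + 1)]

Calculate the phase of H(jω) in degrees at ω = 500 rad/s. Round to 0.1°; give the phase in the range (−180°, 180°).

-18.4°

At ω = 500 rad/s:
zero (1 + j500·0.002) = 1 + j1 → |·| ≈ 1.4142, ∠ ≈ 45.00°
pole (1 + j500·0.004) = 1 + j2 → |·| ≈ 2.2361, ∠ ≈ 63.43°
∠H = (45.00°) − (63.43°) = -18.43°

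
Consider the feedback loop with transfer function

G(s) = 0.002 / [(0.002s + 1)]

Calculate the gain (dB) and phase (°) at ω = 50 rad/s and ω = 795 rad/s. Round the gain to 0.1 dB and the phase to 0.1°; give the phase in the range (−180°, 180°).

ω = 50: -54.0 dB, -5.7°; ω = 795: -59.5 dB, -57.8°

At ω = 50 rad/s:
pole (1 + j50·0.002) = 1 + j0.1 → |·| ≈ 1.005, ∠ ≈ 5.71°
|G| = 0.002 · 1 / (1.005) ≈ 0.00199
Gain = 20 log₁₀(0.00199) ≈ -54.02 dB
∠G = (0°) − (5.71°) = -5.71°

At ω = 795 rad/s:
pole (1 + j795·0.002) = 1 + j1.59 → |·| ≈ 1.8783, ∠ ≈ 57.83°
|G| = 0.002 · 1 / (1.8783) ≈ 0.0010648
Gain = 20 log₁₀(0.0010648) ≈ -59.45 dB
∠G = (0°) − (57.83°) = -57.83°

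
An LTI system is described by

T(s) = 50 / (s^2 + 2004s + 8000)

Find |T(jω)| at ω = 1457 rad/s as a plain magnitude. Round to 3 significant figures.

1.39e-05

Substitute s = j1457:
Numerator: 50 = 50 + j0
Denominator: (j1457)^2 + 2004(j1457) + 8000 = -2114849 + j2919828
|N| = √(50² + 0²) ≈ 50, ∠N ≈ 0.00°
|D| = √(2114849² + 2919828²) ≈ 3.6053e+06, ∠D ≈ 125.92°
|T| = 50 / 3.6053e+06 ≈ 1.3868e-05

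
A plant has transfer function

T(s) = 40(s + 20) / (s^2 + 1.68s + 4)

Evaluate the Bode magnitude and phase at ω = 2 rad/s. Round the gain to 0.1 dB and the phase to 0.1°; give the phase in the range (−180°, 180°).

At s = jω = j2:
zero (s+20): 20 + j2 → |·| = √(20²+2²) = √404 ≈ 20.1, ∠ = arctan(2/20) ≈ 5.71°
quadratic: (j2)² + 1.68·j2 + 4 = 0 + j3.36 → |·| ≈ 3.36, ∠ ≈ 90.00°
|T| = 40 · 20.1 / 3.36 ≈ 239.29
Gain = 20 log₁₀(239.29) ≈ 47.58 dB
∠T = 5.71° − 90.00° = -84.29°

47.6 dB, -84.3°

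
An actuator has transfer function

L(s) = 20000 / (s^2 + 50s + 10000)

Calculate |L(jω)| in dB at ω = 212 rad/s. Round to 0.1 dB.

At s = jω = j212:
quadratic: (j212)² + 50·j212 + 10000 = -34944 + j10600 → |·| ≈ 36516, ∠ ≈ 163.13°
|L| = 20000 / 36516 ≈ 0.54771
Gain = 20 log₁₀(0.54771) ≈ -5.23 dB

-5.2 dB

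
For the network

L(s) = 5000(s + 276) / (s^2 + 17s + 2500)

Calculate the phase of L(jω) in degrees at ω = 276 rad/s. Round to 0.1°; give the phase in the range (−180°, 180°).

-131.4°

At s = jω = j276:
zero (s+276): 276 + j276 → |·| = √(276²+276²) = √152352 ≈ 390.32, ∠ = arctan(276/276) ≈ 45.00°
quadratic: (j276)² + 17·j276 + 2500 = -73676 + j4692 → |·| ≈ 73825, ∠ ≈ 176.36°
∠L = 45.00° − 176.36° = -131.36°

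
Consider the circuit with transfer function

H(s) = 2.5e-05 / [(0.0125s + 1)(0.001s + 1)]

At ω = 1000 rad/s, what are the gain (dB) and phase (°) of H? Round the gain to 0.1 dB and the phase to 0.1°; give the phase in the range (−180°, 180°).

At ω = 1000 rad/s:
pole (1 + j1000·0.0125) = 1 + j12.5 → |·| ≈ 12.54, ∠ ≈ 85.43°
pole (1 + j1000·0.001) = 1 + j1 → |·| ≈ 1.4142, ∠ ≈ 45.00°
|H| = 2.5e-05 · 1 / (12.54 · 1.4142) ≈ 1.4097e-06
Gain = 20 log₁₀(1.4097e-06) ≈ -117.02 dB
∠H = (0°) − (85.43° + 45.00°) = -130.43°

-117.0 dB, -130.4°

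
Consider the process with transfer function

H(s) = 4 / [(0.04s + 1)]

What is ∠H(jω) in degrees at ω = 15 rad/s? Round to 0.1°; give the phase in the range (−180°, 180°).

-31.0°

At ω = 15 rad/s:
pole (1 + j15·0.04) = 1 + j0.6 → |·| ≈ 1.1662, ∠ ≈ 30.96°
∠H = (0°) − (30.96°) = -30.96°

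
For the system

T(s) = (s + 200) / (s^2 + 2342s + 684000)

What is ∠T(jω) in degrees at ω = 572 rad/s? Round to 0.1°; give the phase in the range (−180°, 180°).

Substitute s = j572:
Numerator: (j572) + 200 = 200 + j572
Denominator: (j572)^2 + 2342(j572) + 684000 = 356816 + j1339624
|N| = √(200² + 572²) ≈ 605.96, ∠N ≈ 70.73°
|D| = √(356816² + 1339624²) ≈ 1.3863e+06, ∠D ≈ 75.09°
∠T = 70.73° − 75.09° = -4.36°

-4.4°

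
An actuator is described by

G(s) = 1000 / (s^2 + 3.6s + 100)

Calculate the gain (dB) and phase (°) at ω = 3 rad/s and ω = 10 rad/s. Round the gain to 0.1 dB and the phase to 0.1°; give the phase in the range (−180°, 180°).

At s = jω = j3:
quadratic: (j3)² + 3.6·j3 + 100 = 91 + j10.8 → |·| ≈ 91.639, ∠ ≈ 6.77°
|G| = 1000 / 91.639 ≈ 10.912
Gain = 20 log₁₀(10.912) ≈ 20.76 dB
∠G = 0.00° − 6.77° = -6.77°

At s = jω = j10:
quadratic: (j10)² + 3.6·j10 + 100 = 0 + j36 → |·| ≈ 36, ∠ ≈ 90.00°
|G| = 1000 / 36 ≈ 27.778
Gain = 20 log₁₀(27.778) ≈ 28.87 dB
∠G = 0.00° − 90.00° = -90.00°

ω = 3: 20.8 dB, -6.8°; ω = 10: 28.9 dB, -90.0°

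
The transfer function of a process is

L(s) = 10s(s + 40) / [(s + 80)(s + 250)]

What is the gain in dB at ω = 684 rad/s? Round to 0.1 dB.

At s = jω = j684:
zero (s+40): 40 + j684 → |·| = √(40²+684²) = √469456 ≈ 685.17, ∠ = arctan(684/40) ≈ 86.65°
zero at origin: s = j684 → |·| = 684, ∠ = 90.00°
pole (s+80): 80 + j684 → |·| = √(80²+684²) = √474256 ≈ 688.66, ∠ = arctan(684/80) ≈ 83.33°
pole (s+250): 250 + j684 → |·| = √(250²+684²) = √530356 ≈ 728.26, ∠ = arctan(684/250) ≈ 69.92°
|L| = 10 · 4.6866e+05 / 5.0152e+05 ≈ 9.3448
Gain = 20 log₁₀(9.3448) ≈ 19.41 dB

19.4 dB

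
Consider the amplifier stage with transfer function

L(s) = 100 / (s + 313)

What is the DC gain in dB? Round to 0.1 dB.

-9.9 dB

L(0) = 100 / 313 ≈ 0.31949
20 log₁₀(0.31949) ≈ -9.91 dB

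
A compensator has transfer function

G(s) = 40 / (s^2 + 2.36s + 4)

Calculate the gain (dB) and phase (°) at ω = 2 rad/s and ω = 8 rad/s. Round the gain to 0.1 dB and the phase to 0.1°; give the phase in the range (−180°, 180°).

At s = jω = j2:
quadratic: (j2)² + 2.36·j2 + 4 = 0 + j4.72 → |·| ≈ 4.72, ∠ ≈ 90.00°
|G| = 40 / 4.72 ≈ 8.4746
Gain = 20 log₁₀(8.4746) ≈ 18.56 dB
∠G = 0.00° − 90.00° = -90.00°

At s = jω = j8:
quadratic: (j8)² + 2.36·j8 + 4 = -60 + j18.88 → |·| ≈ 62.9, ∠ ≈ 162.53°
|G| = 40 / 62.9 ≈ 0.63593
Gain = 20 log₁₀(0.63593) ≈ -3.93 dB
∠G = 0.00° − 162.53° = -162.53°

ω = 2: 18.6 dB, -90.0°; ω = 8: -3.9 dB, -162.5°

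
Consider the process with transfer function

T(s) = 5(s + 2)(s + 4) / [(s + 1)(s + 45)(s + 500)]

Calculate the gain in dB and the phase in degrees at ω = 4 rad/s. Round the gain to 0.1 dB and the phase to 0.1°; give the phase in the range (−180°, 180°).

At s = jω = j4:
zero (s+2): 2 + j4 → |·| = √(2²+4²) = √20 ≈ 4.4721, ∠ = arctan(4/2) ≈ 63.43°
zero (s+4): 4 + j4 → |·| = √(4²+4²) = √32 ≈ 5.6569, ∠ = arctan(4/4) ≈ 45.00°
pole (s+1): 1 + j4 → |·| = √(1²+4²) = √17 ≈ 4.1231, ∠ = arctan(4/1) ≈ 75.96°
pole (s+45): 45 + j4 → |·| = √(45²+4²) = √2041 ≈ 45.177, ∠ = arctan(4/45) ≈ 5.08°
pole (s+500): 500 + j4 → |·| = √(500²+4²) = √250016 ≈ 500.02, ∠ = arctan(4/500) ≈ 0.46°
|T| = 5 · 25.298 / 93138 ≈ 0.0013581
Gain = 20 log₁₀(0.0013581) ≈ -57.34 dB
∠T = 108.43° − 81.50° = 26.93°

-57.3 dB, 26.9°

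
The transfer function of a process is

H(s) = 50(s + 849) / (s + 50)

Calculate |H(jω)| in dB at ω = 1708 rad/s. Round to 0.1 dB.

34.9 dB

At s = jω = j1708:
zero (s+849): 849 + j1708 → |·| = √(849²+1708²) = √3638065 ≈ 1907.4, ∠ = arctan(1708/849) ≈ 63.57°
pole (s+50): 50 + j1708 → |·| = √(50²+1708²) = √2919764 ≈ 1708.7, ∠ = arctan(1708/50) ≈ 88.32°
|H| = 50 · 1907.4 / 1708.7 ≈ 55.814
Gain = 20 log₁₀(55.814) ≈ 34.93 dB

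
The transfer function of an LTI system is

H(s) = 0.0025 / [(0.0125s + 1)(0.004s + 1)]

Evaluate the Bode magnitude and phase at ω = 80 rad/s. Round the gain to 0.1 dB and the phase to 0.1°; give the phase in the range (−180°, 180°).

-55.5 dB, -62.7°

At ω = 80 rad/s:
pole (1 + j80·0.0125) = 1 + j1 → |·| ≈ 1.4142, ∠ ≈ 45.00°
pole (1 + j80·0.004) = 1 + j0.32 → |·| ≈ 1.05, ∠ ≈ 17.74°
|H| = 0.0025 · 1 / (1.4142 · 1.05) ≈ 0.0016836
Gain = 20 log₁₀(0.0016836) ≈ -55.48 dB
∠H = (0°) − (45.00° + 17.74°) = -62.74°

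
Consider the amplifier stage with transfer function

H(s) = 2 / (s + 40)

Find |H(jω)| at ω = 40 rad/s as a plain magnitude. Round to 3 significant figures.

0.0354

Substitute s = j40:
Numerator: 2 = 2 + j0
Denominator: (j40) + 40 = 40 + j40
|N| = √(2² + 0²) ≈ 2, ∠N ≈ 0.00°
|D| = √(40² + 40²) ≈ 56.569, ∠D ≈ 45.00°
|H| = 2 / 56.569 ≈ 0.035355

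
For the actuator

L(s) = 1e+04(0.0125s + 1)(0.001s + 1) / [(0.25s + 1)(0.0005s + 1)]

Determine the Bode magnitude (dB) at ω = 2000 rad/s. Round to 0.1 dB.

58.0 dB

At ω = 2000 rad/s:
zero (1 + j2000·0.0125) = 1 + j25 → |·| ≈ 25.02, ∠ ≈ 87.71°
zero (1 + j2000·0.001) = 1 + j2 → |·| ≈ 2.2361, ∠ ≈ 63.43°
pole (1 + j2000·0.25) = 1 + j500 → |·| ≈ 500, ∠ ≈ 89.89°
pole (1 + j2000·0.0005) = 1 + j1 → |·| ≈ 1.4142, ∠ ≈ 45.00°
|L| = 1e+04 · 25.02 · 2.2361 / (500 · 1.4142) ≈ 791.22
Gain = 20 log₁₀(791.22) ≈ 57.97 dB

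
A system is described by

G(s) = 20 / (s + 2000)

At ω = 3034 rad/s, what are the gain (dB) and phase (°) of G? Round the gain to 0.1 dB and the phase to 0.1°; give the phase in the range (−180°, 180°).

-45.2 dB, -56.6°

Substitute s = j3034:
Numerator: 20 = 20 + j0
Denominator: (j3034) + 2000 = 2000 + j3034
|N| = √(20² + 0²) ≈ 20, ∠N ≈ 0.00°
|D| = √(2000² + 3034²) ≈ 3633.9, ∠D ≈ 56.61°
|G| = 20 / 3633.9 ≈ 0.0055037
Gain = 20 log₁₀(0.0055037) ≈ -45.19 dB
∠G = 0.00° − 56.61° = -56.61°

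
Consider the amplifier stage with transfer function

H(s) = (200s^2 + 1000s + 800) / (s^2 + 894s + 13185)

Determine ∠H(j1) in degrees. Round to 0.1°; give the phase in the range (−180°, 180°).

Substitute s = j1:
Numerator: 200(j1)^2 + 1000(j1) + 800 = 600 + j1000
Denominator: (j1)^2 + 894(j1) + 13185 = 13184 + j894
|N| = √(600² + 1000²) ≈ 1166.2, ∠N ≈ 59.04°
|D| = √(13184² + 894²) ≈ 13214, ∠D ≈ 3.88°
∠H = 59.04° − 3.88° = 55.16°

55.2°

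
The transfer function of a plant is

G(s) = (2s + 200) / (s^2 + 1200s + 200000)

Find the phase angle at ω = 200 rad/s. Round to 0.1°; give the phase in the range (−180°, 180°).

Substitute s = j200:
Numerator: 2(j200) + 200 = 200 + j400
Denominator: (j200)^2 + 1200(j200) + 200000 = 160000 + j240000
|N| = √(200² + 400²) ≈ 447.21, ∠N ≈ 63.43°
|D| = √(160000² + 240000²) ≈ 2.8844e+05, ∠D ≈ 56.31°
∠G = 63.43° − 56.31° = 7.12°

7.1°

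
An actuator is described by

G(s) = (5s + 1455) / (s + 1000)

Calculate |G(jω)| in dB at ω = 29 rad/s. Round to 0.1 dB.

3.3 dB

Substitute s = j29:
Numerator: 5(j29) + 1455 = 1455 + j145
Denominator: (j29) + 1000 = 1000 + j29
|N| = √(1455² + 145²) ≈ 1462.2, ∠N ≈ 5.69°
|D| = √(1000² + 29²) ≈ 1000.4, ∠D ≈ 1.66°
|G| = 1462.2 / 1000.4 ≈ 1.4616
Gain = 20 log₁₀(1.4616) ≈ 3.30 dB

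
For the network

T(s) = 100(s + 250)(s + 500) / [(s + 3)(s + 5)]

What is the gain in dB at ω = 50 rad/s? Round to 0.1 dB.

74.1 dB

At s = jω = j50:
zero (s+250): 250 + j50 → |·| = √(250²+50²) = √65000 ≈ 254.95, ∠ = arctan(50/250) ≈ 11.31°
zero (s+500): 500 + j50 → |·| = √(500²+50²) = √252500 ≈ 502.49, ∠ = arctan(50/500) ≈ 5.71°
pole (s+3): 3 + j50 → |·| = √(3²+50²) = √2509 ≈ 50.09, ∠ = arctan(50/3) ≈ 86.57°
pole (s+5): 5 + j50 → |·| = √(5²+50²) = √2525 ≈ 50.249, ∠ = arctan(50/5) ≈ 84.29°
|T| = 100 · 1.2811e+05 / 2517 ≈ 5089.8
Gain = 20 log₁₀(5089.8) ≈ 74.13 dB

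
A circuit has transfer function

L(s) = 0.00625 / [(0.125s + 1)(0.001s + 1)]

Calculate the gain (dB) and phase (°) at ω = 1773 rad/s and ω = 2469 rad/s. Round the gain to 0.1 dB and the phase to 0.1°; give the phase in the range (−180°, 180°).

ω = 1773: -97.2 dB, -150.3°; ω = 2469: -102.4 dB, -157.8°

At ω = 1773 rad/s:
pole (1 + j1773·0.125) = 1 + j221.625 → |·| ≈ 221.63, ∠ ≈ 89.74°
pole (1 + j1773·0.001) = 1 + j1.773 → |·| ≈ 2.0356, ∠ ≈ 60.58°
|L| = 0.00625 · 1 / (221.63 · 2.0356) ≈ 1.3853e-05
Gain = 20 log₁₀(1.3853e-05) ≈ -97.17 dB
∠L = (0°) − (89.74° + 60.58°) = -150.32°

At ω = 2469 rad/s:
pole (1 + j2469·0.125) = 1 + j308.625 → |·| ≈ 308.63, ∠ ≈ 89.81°
pole (1 + j2469·0.001) = 1 + j2.469 → |·| ≈ 2.6638, ∠ ≈ 67.95°
|L| = 0.00625 · 1 / (308.63 · 2.6638) ≈ 7.6022e-06
Gain = 20 log₁₀(7.6022e-06) ≈ -102.38 dB
∠L = (0°) − (89.81° + 67.95°) = -157.76°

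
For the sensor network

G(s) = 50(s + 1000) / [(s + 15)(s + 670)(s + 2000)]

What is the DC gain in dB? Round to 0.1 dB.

G(0) = 50·1000 / (15·670·2000) ≈ 0.0024876
20 log₁₀(0.0024876) ≈ -52.08 dB

-52.1 dB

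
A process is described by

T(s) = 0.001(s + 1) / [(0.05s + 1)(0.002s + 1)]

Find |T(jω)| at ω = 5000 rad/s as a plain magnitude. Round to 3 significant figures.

At ω = 5000 rad/s:
zero (1 + j5000·1) = 1 + j5000 → |·| ≈ 5000, ∠ ≈ 89.99°
pole (1 + j5000·0.05) = 1 + j250 → |·| ≈ 250, ∠ ≈ 89.77°
pole (1 + j5000·0.002) = 1 + j10 → |·| ≈ 10.05, ∠ ≈ 84.29°
|T| = 0.001 · 5000 / (250 · 10.05) ≈ 0.00199

0.00199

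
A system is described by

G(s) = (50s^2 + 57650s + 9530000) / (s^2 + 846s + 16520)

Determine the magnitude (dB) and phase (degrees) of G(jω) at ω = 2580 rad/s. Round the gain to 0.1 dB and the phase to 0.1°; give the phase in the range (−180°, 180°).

Substitute s = j2580:
Numerator: 50(j2580)^2 + 57650(j2580) + 9530000 = -323290000 + j148737000
Denominator: (j2580)^2 + 846(j2580) + 16520 = -6639880 + j2182680
|N| = √(323290000² + 148737000²) ≈ 3.5586e+08, ∠N ≈ 155.29°
|D| = √(6639880² + 2182680²) ≈ 6.9894e+06, ∠D ≈ 161.80°
|G| = 3.5586e+08 / 6.9894e+06 ≈ 50.914
Gain = 20 log₁₀(50.914) ≈ 34.14 dB
∠G = 155.29° − 161.80° = -6.51°

34.1 dB, -6.5°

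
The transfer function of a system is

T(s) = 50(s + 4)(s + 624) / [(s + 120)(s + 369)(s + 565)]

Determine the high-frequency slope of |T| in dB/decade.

Each pole contributes −20 dB/decade at high frequency; each zero contributes +20 dB/decade.
Net: 2 zero(s) − 3 pole(s) → -20 dB/decade.

-20 dB/decade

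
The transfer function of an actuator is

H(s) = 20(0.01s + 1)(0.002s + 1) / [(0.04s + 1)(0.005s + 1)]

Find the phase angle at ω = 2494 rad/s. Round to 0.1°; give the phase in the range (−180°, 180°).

At ω = 2494 rad/s:
zero (1 + j2494·0.01) = 1 + j24.94 → |·| ≈ 24.96, ∠ ≈ 87.70°
zero (1 + j2494·0.002) = 1 + j4.988 → |·| ≈ 5.0873, ∠ ≈ 78.66°
pole (1 + j2494·0.04) = 1 + j99.76 → |·| ≈ 99.765, ∠ ≈ 89.43°
pole (1 + j2494·0.005) = 1 + j12.47 → |·| ≈ 12.51, ∠ ≈ 85.42°
∠H = (87.70° + 78.66°) − (89.43° + 85.42°) = -8.49°

-8.5°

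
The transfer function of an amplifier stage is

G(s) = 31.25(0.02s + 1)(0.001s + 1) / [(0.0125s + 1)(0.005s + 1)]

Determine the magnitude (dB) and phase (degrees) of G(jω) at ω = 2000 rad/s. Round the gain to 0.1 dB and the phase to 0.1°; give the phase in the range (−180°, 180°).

20.9 dB, -20.0°

At ω = 2000 rad/s:
zero (1 + j2000·0.02) = 1 + j40 → |·| ≈ 40.012, ∠ ≈ 88.57°
zero (1 + j2000·0.001) = 1 + j2 → |·| ≈ 2.2361, ∠ ≈ 63.43°
pole (1 + j2000·0.0125) = 1 + j25 → |·| ≈ 25.02, ∠ ≈ 87.71°
pole (1 + j2000·0.005) = 1 + j10 → |·| ≈ 10.05, ∠ ≈ 84.29°
|G| = 31.25 · 40.012 · 2.2361 / (25.02 · 10.05) ≈ 11.119
Gain = 20 log₁₀(11.119) ≈ 20.92 dB
∠G = (88.57° + 63.43°) − (87.71° + 84.29°) = -20.00°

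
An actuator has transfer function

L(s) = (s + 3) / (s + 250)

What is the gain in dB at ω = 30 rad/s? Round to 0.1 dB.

-18.4 dB

At s = jω = j30:
zero (s+3): 3 + j30 → |·| = √(3²+30²) = √909 ≈ 30.15, ∠ = arctan(30/3) ≈ 84.29°
pole (s+250): 250 + j30 → |·| = √(250²+30²) = √63400 ≈ 251.79, ∠ = arctan(30/250) ≈ 6.84°
|L| = 1 · 30.15 / 251.79 ≈ 0.11974
Gain = 20 log₁₀(0.11974) ≈ -18.44 dB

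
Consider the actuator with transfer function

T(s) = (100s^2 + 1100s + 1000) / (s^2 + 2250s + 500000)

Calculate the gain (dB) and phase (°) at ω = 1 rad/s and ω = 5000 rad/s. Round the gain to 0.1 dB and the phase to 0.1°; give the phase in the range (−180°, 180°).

Substitute s = j1:
Numerator: 100(j1)^2 + 1100(j1) + 1000 = 900 + j1100
Denominator: (j1)^2 + 2250(j1) + 500000 = 499999 + j2250
|N| = √(900² + 1100²) ≈ 1421.3, ∠N ≈ 50.71°
|D| = √(499999² + 2250²) ≈ 5e+05, ∠D ≈ 0.26°
|T| = 1421.3 / 5e+05 ≈ 0.0028426
Gain = 20 log₁₀(0.0028426) ≈ -50.93 dB
∠T = 50.71° − 0.26° = 50.45°

Substitute s = j5000:
Numerator: 100(j5000)^2 + 1100(j5000) + 1000 = -2499999000 + j5500000
Denominator: (j5000)^2 + 2250(j5000) + 500000 = -24500000 + j11250000
|N| = √(2499999000² + 5500000²) ≈ 2.5e+09, ∠N ≈ 179.87°
|D| = √(24500000² + 11250000²) ≈ 2.6959e+07, ∠D ≈ 155.34°
|T| = 2.5e+09 / 2.6959e+07 ≈ 92.733
Gain = 20 log₁₀(92.733) ≈ 39.34 dB
∠T = 179.87° − 155.34° = 24.53°

ω = 1: -50.9 dB, 50.5°; ω = 5000: 39.3 dB, 24.5°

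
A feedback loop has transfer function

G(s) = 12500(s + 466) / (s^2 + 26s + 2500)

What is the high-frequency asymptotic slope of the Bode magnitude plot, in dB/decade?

Each pole contributes −20 dB/decade at high frequency; each zero contributes +20 dB/decade.
Net: 1 zero(s) − 2 pole(s) → -20 dB/decade.

-20 dB/decade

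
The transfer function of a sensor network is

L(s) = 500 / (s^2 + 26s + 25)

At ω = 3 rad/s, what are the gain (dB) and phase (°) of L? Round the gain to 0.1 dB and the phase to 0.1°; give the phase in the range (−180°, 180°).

16.0 dB, -78.4°

Substitute s = j3:
Numerator: 500 = 500 + j0
Denominator: (j3)^2 + 26(j3) + 25 = 16 + j78
|N| = √(500² + 0²) ≈ 500, ∠N ≈ 0.00°
|D| = √(16² + 78²) ≈ 79.624, ∠D ≈ 78.41°
|L| = 500 / 79.624 ≈ 6.2795
Gain = 20 log₁₀(6.2795) ≈ 15.96 dB
∠L = 0.00° − 78.41° = -78.41°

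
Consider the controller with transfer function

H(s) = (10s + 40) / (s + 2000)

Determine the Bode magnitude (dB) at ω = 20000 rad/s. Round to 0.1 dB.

20.0 dB

Substitute s = j20000:
Numerator: 10(j20000) + 40 = 40 + j200000
Denominator: (j20000) + 2000 = 2000 + j20000
|N| = √(40² + 200000²) ≈ 2e+05, ∠N ≈ 89.99°
|D| = √(2000² + 20000²) ≈ 20100, ∠D ≈ 84.29°
|H| = 2e+05 / 20100 ≈ 9.9502
Gain = 20 log₁₀(9.9502) ≈ 19.96 dB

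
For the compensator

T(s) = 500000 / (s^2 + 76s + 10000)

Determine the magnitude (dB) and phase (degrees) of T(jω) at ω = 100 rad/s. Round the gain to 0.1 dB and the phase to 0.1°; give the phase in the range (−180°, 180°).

36.4 dB, -90.0°

At s = jω = j100:
quadratic: (j100)² + 76·j100 + 10000 = 0 + j7600 → |·| ≈ 7600, ∠ ≈ 90.00°
|T| = 500000 / 7600 ≈ 65.789
Gain = 20 log₁₀(65.789) ≈ 36.36 dB
∠T = 0.00° − 90.00° = -90.00°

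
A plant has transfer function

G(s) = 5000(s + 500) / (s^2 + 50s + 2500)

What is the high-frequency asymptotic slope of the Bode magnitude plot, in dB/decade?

Each pole contributes −20 dB/decade at high frequency; each zero contributes +20 dB/decade.
Net: 1 zero(s) − 2 pole(s) → -20 dB/decade.

-20 dB/decade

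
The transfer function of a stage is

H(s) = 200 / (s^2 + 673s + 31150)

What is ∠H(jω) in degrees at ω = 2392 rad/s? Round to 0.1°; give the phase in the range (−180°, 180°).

-164.2°

Substitute s = j2392:
Numerator: 200 = 200 + j0
Denominator: (j2392)^2 + 673(j2392) + 31150 = -5690514 + j1609816
|N| = √(200² + 0²) ≈ 200, ∠N ≈ 0.00°
|D| = √(5690514² + 1609816²) ≈ 5.9138e+06, ∠D ≈ 164.20°
∠H = 0.00° − 164.20° = -164.20°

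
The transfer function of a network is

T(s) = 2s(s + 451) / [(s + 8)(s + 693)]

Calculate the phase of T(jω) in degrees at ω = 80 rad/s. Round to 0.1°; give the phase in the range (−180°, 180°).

At s = jω = j80:
zero (s+451): 451 + j80 → |·| = √(451²+80²) = √209801 ≈ 458.04, ∠ = arctan(80/451) ≈ 10.06°
zero at origin: s = j80 → |·| = 80, ∠ = 90.00°
pole (s+8): 8 + j80 → |·| = √(8²+80²) = √6464 ≈ 80.399, ∠ = arctan(80/8) ≈ 84.29°
pole (s+693): 693 + j80 → |·| = √(693²+80²) = √486649 ≈ 697.6, ∠ = arctan(80/693) ≈ 6.59°
∠T = 100.06° − 90.88° = 9.18°

9.2°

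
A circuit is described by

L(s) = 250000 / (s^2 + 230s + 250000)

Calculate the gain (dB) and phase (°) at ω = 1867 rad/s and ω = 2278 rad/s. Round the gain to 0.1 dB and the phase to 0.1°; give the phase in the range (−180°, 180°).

At s = jω = j1867:
quadratic: (j1867)² + 230·j1867 + 250000 = -3235689 + j429410 → |·| ≈ 3.2641e+06, ∠ ≈ 172.44°
|L| = 250000 / 3.2641e+06 ≈ 0.076591
Gain = 20 log₁₀(0.076591) ≈ -22.32 dB
∠L = 0.00° − 172.44° = -172.44°

At s = jω = j2278:
quadratic: (j2278)² + 230·j2278 + 250000 = -4939284 + j523940 → |·| ≈ 4.967e+06, ∠ ≈ 173.94°
|L| = 250000 / 4.967e+06 ≈ 0.050332
Gain = 20 log₁₀(0.050332) ≈ -25.96 dB
∠L = 0.00° − 173.94° = -173.94°

ω = 1867: -22.3 dB, -172.4°; ω = 2278: -26.0 dB, -173.9°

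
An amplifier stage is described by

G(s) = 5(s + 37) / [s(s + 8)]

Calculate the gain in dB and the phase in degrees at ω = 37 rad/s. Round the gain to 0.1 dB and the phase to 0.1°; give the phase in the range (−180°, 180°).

-14.6 dB, -122.8°

At s = jω = j37:
zero (s+37): 37 + j37 → |·| = √(37²+37²) = √2738 ≈ 52.326, ∠ = arctan(37/37) ≈ 45.00°
pole (s+8): 8 + j37 → |·| = √(8²+37²) = √1433 ≈ 37.855, ∠ = arctan(37/8) ≈ 77.80°
pole at origin: |s| = 37, ∠ = 90.00° (in denominator)
|G| = 5 · 52.326 / 1400.6 ≈ 0.1868
Gain = 20 log₁₀(0.1868) ≈ -14.57 dB
∠G = 45.00° − 167.80° = -122.80°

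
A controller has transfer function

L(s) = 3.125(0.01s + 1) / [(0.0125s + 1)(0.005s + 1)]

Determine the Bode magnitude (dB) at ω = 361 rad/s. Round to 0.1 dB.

1.8 dB

At ω = 361 rad/s:
zero (1 + j361·0.01) = 1 + j3.61 → |·| ≈ 3.7459, ∠ ≈ 74.52°
pole (1 + j361·0.0125) = 1 + j4.5125 → |·| ≈ 4.622, ∠ ≈ 77.50°
pole (1 + j361·0.005) = 1 + j1.805 → |·| ≈ 2.0635, ∠ ≈ 61.01°
|L| = 3.125 · 3.7459 / (4.622 · 2.0635) ≈ 1.2274
Gain = 20 log₁₀(1.2274) ≈ 1.78 dB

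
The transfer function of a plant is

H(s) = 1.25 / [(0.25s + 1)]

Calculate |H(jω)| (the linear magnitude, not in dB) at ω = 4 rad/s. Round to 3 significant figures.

0.884

At ω = 4 rad/s:
pole (1 + j4·0.25) = 1 + j1 → |·| ≈ 1.4142, ∠ ≈ 45.00°
|H| = 1.25 · 1 / (1.4142) ≈ 0.88389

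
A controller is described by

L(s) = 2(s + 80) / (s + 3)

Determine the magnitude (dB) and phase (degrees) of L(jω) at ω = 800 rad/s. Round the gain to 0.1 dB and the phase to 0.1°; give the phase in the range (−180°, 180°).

6.1 dB, -5.5°

At s = jω = j800:
zero (s+80): 80 + j800 → |·| = √(80²+800²) = √646400 ≈ 803.99, ∠ = arctan(800/80) ≈ 84.29°
pole (s+3): 3 + j800 → |·| = √(3²+800²) = √640009 ≈ 800.01, ∠ = arctan(800/3) ≈ 89.79°
|L| = 2 · 803.99 / 800.01 ≈ 2.0099
Gain = 20 log₁₀(2.0099) ≈ 6.06 dB
∠L = 84.29° − 89.79° = -5.50°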